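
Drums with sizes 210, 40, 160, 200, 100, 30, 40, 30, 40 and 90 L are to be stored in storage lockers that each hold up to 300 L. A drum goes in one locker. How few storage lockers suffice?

4

Total = 210 + 200 + 160 + 100 + 90 + 40 + 40 + 40 + 30 + 30 = 940 L.
Lower bound: ⌈940/300⌉ = 4 storage lockers.
A packing using 4 storage lockers:
  locker 1: 210 + 90 = 300
  locker 2: 200 + 100 = 300
  locker 3: 160 + 40 + 40 + 40 = 280
  locker 4: 30 + 30 = 60
This matches the lower bound, so 4 is optimal.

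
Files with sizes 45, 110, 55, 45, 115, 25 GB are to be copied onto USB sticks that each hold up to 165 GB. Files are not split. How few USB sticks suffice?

3

Total = 115 + 110 + 55 + 45 + 45 + 25 = 395 GB.
Lower bound: ⌈395/165⌉ = 3 USB sticks.
A packing using 3 USB sticks:
  USB stick 1: 115 + 45 = 160
  USB stick 2: 110 + 55 = 165
  USB stick 3: 45 + 25 = 70
This matches the lower bound, so 3 is optimal.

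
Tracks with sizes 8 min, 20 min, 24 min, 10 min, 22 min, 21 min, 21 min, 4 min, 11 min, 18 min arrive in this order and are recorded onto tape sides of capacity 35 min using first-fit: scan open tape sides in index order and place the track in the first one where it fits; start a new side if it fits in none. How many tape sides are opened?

  8 → side 1 (new)  [load 8/35]
  20 → side 1  [load 28/35]
  24 → side 2 (new)  [load 24/35]
  10 → side 2  [load 34/35]
  22 → side 3 (new)  [load 22/35]
  21 → side 4 (new)  [load 21/35]
  21 → side 5 (new)  [load 21/35]
  4 → side 1  [load 32/35]
  11 → side 3  [load 33/35]
  18 → side 6 (new)  [load 18/35]
6 tape sides opened.

6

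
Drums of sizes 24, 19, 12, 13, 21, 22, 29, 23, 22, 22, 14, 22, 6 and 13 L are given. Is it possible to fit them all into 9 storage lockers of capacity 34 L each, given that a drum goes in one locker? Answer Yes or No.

No

Total = 262 L; ⌈262/34⌉ = 8.
9 drums each exceed half the capacity and cannot share a locker, forcing at least 9 storage lockers.
The bound of 9 does not rule out 9, but exhaustive search shows no assignment into 9 storage lockers of capacity 34 L exists — the minimum is 10.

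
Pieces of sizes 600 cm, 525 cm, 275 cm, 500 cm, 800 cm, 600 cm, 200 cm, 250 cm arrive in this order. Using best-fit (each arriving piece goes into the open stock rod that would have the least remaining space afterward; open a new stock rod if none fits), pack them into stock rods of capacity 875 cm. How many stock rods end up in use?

5

  600 → stock rod 1 (new)  [load 600/875]
  525 → stock rod 2 (new)  [load 525/875]
  275 → stock rod 1  [load 875/875]
  500 → stock rod 3 (new)  [load 500/875]
  800 → stock rod 4 (new)  [load 800/875]
  600 → stock rod 5 (new)  [load 600/875]
  200 → stock rod 5  [load 800/875]
  250 → stock rod 2  [load 775/875]
5 stock rods opened.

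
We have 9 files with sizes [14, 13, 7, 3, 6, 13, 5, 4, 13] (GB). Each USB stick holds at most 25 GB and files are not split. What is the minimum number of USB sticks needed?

4

Total = 14 + 13 + 13 + 13 + 7 + 6 + 5 + 4 + 3 = 78 GB.
Lower bound: ⌈78/25⌉ = 4 USB sticks.
A packing using 4 USB sticks:
  USB stick 1: 14 + 7 + 4 = 25
  USB stick 2: 13 + 6 + 5 = 24
  USB stick 3: 13 + 3 = 16
  USB stick 4: 13 = 13
This matches the lower bound, so 4 is optimal.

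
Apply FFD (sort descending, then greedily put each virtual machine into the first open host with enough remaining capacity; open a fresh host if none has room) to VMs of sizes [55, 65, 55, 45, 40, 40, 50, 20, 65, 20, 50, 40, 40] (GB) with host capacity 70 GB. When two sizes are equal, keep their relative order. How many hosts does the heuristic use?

11

Sorted descending: 65, 65, 55, 55, 50, 50, 45, 40, 40, 40, 40, 20, 20.
  65 → host 1 (new)  [load 65/70]
  65 → host 2 (new)  [load 65/70]
  55 → host 3 (new)  [load 55/70]
  55 → host 4 (new)  [load 55/70]
  50 → host 5 (new)  [load 50/70]
  50 → host 6 (new)  [load 50/70]
  45 → host 7 (new)  [load 45/70]
  40 → host 8 (new)  [load 40/70]
  40 → host 9 (new)  [load 40/70]
  40 → host 10 (new)  [load 40/70]
  40 → host 11 (new)  [load 40/70]
  20 → host 5  [load 70/70]
  20 → host 6  [load 70/70]
11 hosts opened.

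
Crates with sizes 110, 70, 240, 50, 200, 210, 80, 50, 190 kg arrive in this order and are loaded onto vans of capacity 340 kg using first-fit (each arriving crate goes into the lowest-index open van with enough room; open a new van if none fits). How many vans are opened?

5

  110 → van 1 (new)  [load 110/340]
  70 → van 1  [load 180/340]
  240 → van 2 (new)  [load 240/340]
  50 → van 1  [load 230/340]
  200 → van 3 (new)  [load 200/340]
  210 → van 4 (new)  [load 210/340]
  80 → van 1  [load 310/340]
  50 → van 2  [load 290/340]
  190 → van 5 (new)  [load 190/340]
5 vans opened.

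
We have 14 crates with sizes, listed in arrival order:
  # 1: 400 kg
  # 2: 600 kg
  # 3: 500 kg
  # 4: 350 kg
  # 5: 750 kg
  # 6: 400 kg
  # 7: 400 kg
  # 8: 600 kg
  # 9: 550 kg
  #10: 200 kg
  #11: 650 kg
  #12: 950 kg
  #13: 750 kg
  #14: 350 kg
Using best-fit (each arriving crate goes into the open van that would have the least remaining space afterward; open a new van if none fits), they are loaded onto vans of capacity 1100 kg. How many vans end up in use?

9

  400 → van 1 (new)  [load 400/1100]
  600 → van 1  [load 1000/1100]
  500 → van 2 (new)  [load 500/1100]
  350 → van 2  [load 850/1100]
  750 → van 3 (new)  [load 750/1100]
  400 → van 4 (new)  [load 400/1100]
  400 → van 4  [load 800/1100]
  600 → van 5 (new)  [load 600/1100]
  550 → van 6 (new)  [load 550/1100]
  200 → van 2  [load 1050/1100]
  650 → van 7 (new)  [load 650/1100]
  950 → van 8 (new)  [load 950/1100]
  750 → van 9 (new)  [load 750/1100]
  350 → van 3  [load 1100/1100]
9 vans opened.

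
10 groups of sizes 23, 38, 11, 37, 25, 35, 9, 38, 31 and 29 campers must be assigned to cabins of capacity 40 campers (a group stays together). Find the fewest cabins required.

Total = 38 + 38 + 37 + 35 + 31 + 29 + 25 + 23 + 11 + 9 = 276 campers.
Lower bound: ⌈276/40⌉ = 7 cabins.
Also, 8 groups each exceed 20 campers, and no two of those can share a cabin, so at least 8 cabins are needed.
A packing using 8 cabins:
  cabin 1: 38 = 38
  cabin 2: 38 = 38
  cabin 3: 37 = 37
  cabin 4: 35 = 35
  cabin 5: 31 + 9 = 40
  cabin 6: 29 + 11 = 40
  cabin 7: 25 = 25
  cabin 8: 23 = 23
This matches the lower bound, so 8 is optimal.

8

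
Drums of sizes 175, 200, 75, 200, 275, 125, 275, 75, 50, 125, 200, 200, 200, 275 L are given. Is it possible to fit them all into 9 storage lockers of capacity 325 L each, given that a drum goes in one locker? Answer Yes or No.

A valid assignment using 9 storage lockers:
  locker 1: 275 + 50 = 325
  locker 2: 275 = 275
  locker 3: 275 = 275
  locker 4: 200 + 125 = 325
  locker 5: 200 + 125 = 325
  locker 6: 200 + 75 = 275
  locker 7: 200 + 75 = 275
  locker 8: 200 = 200
  locker 9: 175 = 175
Every load is within 325 L, so 9 storage lockers suffice.

Yes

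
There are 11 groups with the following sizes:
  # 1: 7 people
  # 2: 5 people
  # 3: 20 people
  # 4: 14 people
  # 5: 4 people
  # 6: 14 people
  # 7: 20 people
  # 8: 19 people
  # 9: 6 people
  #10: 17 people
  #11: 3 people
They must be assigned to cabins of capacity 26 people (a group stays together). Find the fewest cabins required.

Total = 20 + 20 + 19 + 17 + 14 + 14 + 7 + 6 + 5 + 4 + 3 = 129 people.
Lower bound: ⌈129/26⌉ = 5 cabins.
Also, 6 groups each exceed 13 people, and no two of those can share a cabin, so at least 6 cabins are needed.
A packing using 6 cabins:
  cabin 1: 20 + 6 = 26
  cabin 2: 20 + 5 = 25
  cabin 3: 19 + 7 = 26
  cabin 4: 17 + 4 + 3 = 24
  cabin 5: 14 = 14
  cabin 6: 14 = 14
This matches the lower bound, so 6 is optimal.

6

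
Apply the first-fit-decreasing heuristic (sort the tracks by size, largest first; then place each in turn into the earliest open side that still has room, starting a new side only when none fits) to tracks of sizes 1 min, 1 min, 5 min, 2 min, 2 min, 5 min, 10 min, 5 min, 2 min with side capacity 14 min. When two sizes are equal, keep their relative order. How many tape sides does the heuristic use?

3

Sorted descending: 10, 5, 5, 5, 2, 2, 2, 1, 1.
  10 → side 1 (new)  [load 10/14]
  5 → side 2 (new)  [load 5/14]
  5 → side 2  [load 10/14]
  5 → side 3 (new)  [load 5/14]
  2 → side 1  [load 12/14]
  2 → side 1  [load 14/14]
  2 → side 2  [load 12/14]
  1 → side 2  [load 13/14]
  1 → side 2  [load 14/14]
3 tape sides opened.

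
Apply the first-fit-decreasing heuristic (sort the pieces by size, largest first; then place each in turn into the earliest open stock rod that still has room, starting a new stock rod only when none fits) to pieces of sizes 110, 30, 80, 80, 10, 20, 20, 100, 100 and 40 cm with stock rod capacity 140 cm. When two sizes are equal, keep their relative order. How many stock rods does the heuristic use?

Sorted descending: 110, 100, 100, 80, 80, 40, 30, 20, 20, 10.
  110 → stock rod 1 (new)  [load 110/140]
  100 → stock rod 2 (new)  [load 100/140]
  100 → stock rod 3 (new)  [load 100/140]
  80 → stock rod 4 (new)  [load 80/140]
  80 → stock rod 5 (new)  [load 80/140]
  40 → stock rod 2  [load 140/140]
  30 → stock rod 1  [load 140/140]
  20 → stock rod 3  [load 120/140]
  20 → stock rod 3  [load 140/140]
  10 → stock rod 4  [load 90/140]
5 stock rods opened.

5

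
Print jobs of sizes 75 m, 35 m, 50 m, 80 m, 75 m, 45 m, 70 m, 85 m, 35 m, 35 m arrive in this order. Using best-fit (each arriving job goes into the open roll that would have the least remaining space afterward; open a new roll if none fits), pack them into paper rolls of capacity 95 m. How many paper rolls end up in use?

8

  75 → roll 1 (new)  [load 75/95]
  35 → roll 2 (new)  [load 35/95]
  50 → roll 2  [load 85/95]
  80 → roll 3 (new)  [load 80/95]
  75 → roll 4 (new)  [load 75/95]
  45 → roll 5 (new)  [load 45/95]
  70 → roll 6 (new)  [load 70/95]
  85 → roll 7 (new)  [load 85/95]
  35 → roll 5  [load 80/95]
  35 → roll 8 (new)  [load 35/95]
8 paper rolls opened.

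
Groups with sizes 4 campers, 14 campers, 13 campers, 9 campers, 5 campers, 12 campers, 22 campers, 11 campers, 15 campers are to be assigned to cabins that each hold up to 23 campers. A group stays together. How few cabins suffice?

5

Total = 22 + 15 + 14 + 13 + 12 + 11 + 9 + 5 + 4 = 105 campers.
Lower bound: ⌈105/23⌉ = 5 cabins.
A packing using 5 cabins:
  cabin 1: 22 = 22
  cabin 2: 15 + 5 = 20
  cabin 3: 14 + 9 = 23
  cabin 4: 13 + 4 = 17
  cabin 5: 12 + 11 = 23
This matches the lower bound, so 5 is optimal.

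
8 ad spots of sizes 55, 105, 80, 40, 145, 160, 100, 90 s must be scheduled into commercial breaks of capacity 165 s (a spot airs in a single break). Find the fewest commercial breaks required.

Total = 160 + 145 + 105 + 100 + 90 + 80 + 55 + 40 = 775 s.
Lower bound: ⌈775/165⌉ = 5 commercial breaks.
A packing using 6 commercial breaks:
  break 1: 160 = 160
  break 2: 145 = 145
  break 3: 105 + 55 = 160
  break 4: 100 + 40 = 140
  break 5: 90 = 90
  break 6: 80 = 80
No arrangement into 5 commercial breaks stays within capacity, so 6 is optimal.

6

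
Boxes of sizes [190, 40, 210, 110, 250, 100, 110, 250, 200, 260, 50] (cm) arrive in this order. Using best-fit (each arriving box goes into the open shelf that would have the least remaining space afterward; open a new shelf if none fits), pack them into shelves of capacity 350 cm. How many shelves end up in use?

6

  190 → shelf 1 (new)  [load 190/350]
  40 → shelf 1  [load 230/350]
  210 → shelf 2 (new)  [load 210/350]
  110 → shelf 1  [load 340/350]
  250 → shelf 3 (new)  [load 250/350]
  100 → shelf 3  [load 350/350]
  110 → shelf 2  [load 320/350]
  250 → shelf 4 (new)  [load 250/350]
  200 → shelf 5 (new)  [load 200/350]
  260 → shelf 6 (new)  [load 260/350]
  50 → shelf 6  [load 310/350]
6 shelves opened.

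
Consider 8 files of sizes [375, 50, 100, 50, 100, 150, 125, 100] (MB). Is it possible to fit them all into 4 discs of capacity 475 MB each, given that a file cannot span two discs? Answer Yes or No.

A valid assignment using 3 discs:
  disc 1: 375 + 100 = 475
  disc 2: 150 + 125 + 100 + 100 = 475
  disc 3: 50 + 50 = 100
That uses only 3 ≤ 4, so 4 discs are enough.

Yes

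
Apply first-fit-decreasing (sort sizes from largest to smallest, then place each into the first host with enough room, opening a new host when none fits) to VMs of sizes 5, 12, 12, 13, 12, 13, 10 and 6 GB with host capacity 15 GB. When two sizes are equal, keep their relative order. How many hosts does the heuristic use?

7

Sorted descending: 13, 13, 12, 12, 12, 10, 6, 5.
  13 → host 1 (new)  [load 13/15]
  13 → host 2 (new)  [load 13/15]
  12 → host 3 (new)  [load 12/15]
  12 → host 4 (new)  [load 12/15]
  12 → host 5 (new)  [load 12/15]
  10 → host 6 (new)  [load 10/15]
  6 → host 7 (new)  [load 6/15]
  5 → host 6  [load 15/15]
7 hosts opened.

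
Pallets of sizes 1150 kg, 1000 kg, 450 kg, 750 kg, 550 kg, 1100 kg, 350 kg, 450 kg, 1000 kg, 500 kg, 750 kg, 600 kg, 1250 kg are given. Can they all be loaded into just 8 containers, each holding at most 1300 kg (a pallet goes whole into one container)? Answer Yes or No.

Total = 9900 kg; ⌈9900/1300⌉ = 8.
The bound of 8 does not rule out 8, but exhaustive search shows no assignment into 8 containers of capacity 1300 kg exists — the minimum is 9.

No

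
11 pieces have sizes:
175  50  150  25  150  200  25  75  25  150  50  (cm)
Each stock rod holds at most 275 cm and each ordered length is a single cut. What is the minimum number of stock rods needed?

5

Total = 200 + 175 + 150 + 150 + 150 + 75 + 50 + 50 + 25 + 25 + 25 = 1075 cm.
Lower bound: ⌈1075/275⌉ = 4 stock rods.
Also, 5 pieces each exceed 275/2 cm, and no two of those can share a stock rod, so at least 5 stock rods are needed.
A packing using 5 stock rods:
  stock rod 1: 200 + 75 = 275
  stock rod 2: 175 + 50 + 50 = 275
  stock rod 3: 150 + 25 + 25 + 25 = 225
  stock rod 4: 150 = 150
  stock rod 5: 150 = 150
This matches the lower bound, so 5 is optimal.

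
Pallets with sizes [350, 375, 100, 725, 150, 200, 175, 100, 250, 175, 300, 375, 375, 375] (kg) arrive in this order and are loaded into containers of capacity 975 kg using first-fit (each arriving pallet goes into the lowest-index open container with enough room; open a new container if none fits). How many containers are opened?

  350 → container 1 (new)  [load 350/975]
  375 → container 1  [load 725/975]
  100 → container 1  [load 825/975]
  725 → container 2 (new)  [load 725/975]
  150 → container 1  [load 975/975]
  200 → container 2  [load 925/975]
  175 → container 3 (new)  [load 175/975]
  100 → container 3  [load 275/975]
  250 → container 3  [load 525/975]
  175 → container 3  [load 700/975]
  300 → container 4 (new)  [load 300/975]
  375 → container 4  [load 675/975]
  375 → container 5 (new)  [load 375/975]
  375 → container 5  [load 750/975]
5 containers opened.

5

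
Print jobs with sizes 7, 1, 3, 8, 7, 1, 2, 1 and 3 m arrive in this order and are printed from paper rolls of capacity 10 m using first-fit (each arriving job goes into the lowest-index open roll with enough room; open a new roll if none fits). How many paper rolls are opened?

  7 → roll 1 (new)  [load 7/10]
  1 → roll 1  [load 8/10]
  3 → roll 2 (new)  [load 3/10]
  8 → roll 3 (new)  [load 8/10]
  7 → roll 2  [load 10/10]
  1 → roll 1  [load 9/10]
  2 → roll 3  [load 10/10]
  1 → roll 1  [load 10/10]
  3 → roll 4 (new)  [load 3/10]
4 paper rolls opened.

4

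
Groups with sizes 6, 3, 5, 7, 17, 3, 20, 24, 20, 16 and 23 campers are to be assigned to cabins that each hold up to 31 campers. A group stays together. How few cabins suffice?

6

Total = 24 + 23 + 20 + 20 + 17 + 16 + 7 + 6 + 5 + 3 + 3 = 144 campers.
Lower bound: ⌈144/31⌉ = 5 cabins.
Also, 6 groups each exceed 31/2 campers, and no two of those can share a cabin, so at least 6 cabins are needed.
A packing using 6 cabins:
  cabin 1: 24 + 7 = 31
  cabin 2: 23 + 6 = 29
  cabin 3: 20 + 5 + 3 + 3 = 31
  cabin 4: 20 = 20
  cabin 5: 17 = 17
  cabin 6: 16 = 16
This matches the lower bound, so 6 is optimal.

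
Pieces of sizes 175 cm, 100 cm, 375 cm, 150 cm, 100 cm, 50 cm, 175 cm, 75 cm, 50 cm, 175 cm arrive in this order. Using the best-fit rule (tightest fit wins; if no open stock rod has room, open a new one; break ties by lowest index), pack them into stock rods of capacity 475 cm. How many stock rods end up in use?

3

  175 → stock rod 1 (new)  [load 175/475]
  100 → stock rod 1  [load 275/475]
  375 → stock rod 2 (new)  [load 375/475]
  150 → stock rod 1  [load 425/475]
  100 → stock rod 2  [load 475/475]
  50 → stock rod 1  [load 475/475]
  175 → stock rod 3 (new)  [load 175/475]
  75 → stock rod 3  [load 250/475]
  50 → stock rod 3  [load 300/475]
  175 → stock rod 3  [load 475/475]
3 stock rods opened.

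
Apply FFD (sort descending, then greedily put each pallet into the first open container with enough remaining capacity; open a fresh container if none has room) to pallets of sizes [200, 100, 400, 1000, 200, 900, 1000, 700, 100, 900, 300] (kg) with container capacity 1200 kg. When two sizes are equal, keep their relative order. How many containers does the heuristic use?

Sorted descending: 1000, 1000, 900, 900, 700, 400, 300, 200, 200, 100, 100.
  1000 → container 1 (new)  [load 1000/1200]
  1000 → container 2 (new)  [load 1000/1200]
  900 → container 3 (new)  [load 900/1200]
  900 → container 4 (new)  [load 900/1200]
  700 → container 5 (new)  [load 700/1200]
  400 → container 5  [load 1100/1200]
  300 → container 3  [load 1200/1200]
  200 → container 1  [load 1200/1200]
  200 → container 2  [load 1200/1200]
  100 → container 4  [load 1000/1200]
  100 → container 4  [load 1100/1200]
5 containers opened.

5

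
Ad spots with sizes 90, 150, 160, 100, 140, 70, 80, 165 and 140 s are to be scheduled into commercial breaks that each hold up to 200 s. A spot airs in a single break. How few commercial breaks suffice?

Total = 165 + 160 + 150 + 140 + 140 + 100 + 90 + 80 + 70 = 1095 s.
Lower bound: ⌈1095/200⌉ = 6 commercial breaks.
A packing using 7 commercial breaks:
  break 1: 165 = 165
  break 2: 160 = 160
  break 3: 150 = 150
  break 4: 140 = 140
  break 5: 140 = 140
  break 6: 100 + 90 = 190
  break 7: 80 + 70 = 150
No arrangement into 6 commercial breaks stays within capacity, so 7 is optimal.

7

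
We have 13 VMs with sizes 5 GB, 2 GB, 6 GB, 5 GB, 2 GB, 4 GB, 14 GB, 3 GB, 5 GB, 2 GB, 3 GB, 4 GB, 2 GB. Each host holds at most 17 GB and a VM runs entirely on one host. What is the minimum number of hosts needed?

Total = 14 + 6 + 5 + 5 + 5 + 4 + 4 + 3 + 3 + 2 + 2 + 2 + 2 = 57 GB.
Lower bound: ⌈57/17⌉ = 4 hosts.
A packing using 4 hosts:
  host 1: 14 + 3 = 17
  host 2: 6 + 5 + 5 = 16
  host 3: 5 + 4 + 4 + 3 = 16
  host 4: 2 + 2 + 2 + 2 = 8
This matches the lower bound, so 4 is optimal.

4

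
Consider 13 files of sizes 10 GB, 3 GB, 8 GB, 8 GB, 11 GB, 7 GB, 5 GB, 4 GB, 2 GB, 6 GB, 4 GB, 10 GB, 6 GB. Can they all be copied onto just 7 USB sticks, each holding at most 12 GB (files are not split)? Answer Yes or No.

No

Total = 84 GB; ⌈84/12⌉ = 7.
The bound of 7 does not rule out 7, but exhaustive search shows no assignment into 7 USB sticks of capacity 12 GB exists — the minimum is 8.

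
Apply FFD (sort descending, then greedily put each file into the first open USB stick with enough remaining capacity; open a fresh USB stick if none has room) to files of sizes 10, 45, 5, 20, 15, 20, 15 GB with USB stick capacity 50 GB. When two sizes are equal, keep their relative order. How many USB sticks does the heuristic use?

Sorted descending: 45, 20, 20, 15, 15, 10, 5.
  45 → USB stick 1 (new)  [load 45/50]
  20 → USB stick 2 (new)  [load 20/50]
  20 → USB stick 2  [load 40/50]
  15 → USB stick 3 (new)  [load 15/50]
  15 → USB stick 3  [load 30/50]
  10 → USB stick 2  [load 50/50]
  5 → USB stick 1  [load 50/50]
3 USB sticks opened.

3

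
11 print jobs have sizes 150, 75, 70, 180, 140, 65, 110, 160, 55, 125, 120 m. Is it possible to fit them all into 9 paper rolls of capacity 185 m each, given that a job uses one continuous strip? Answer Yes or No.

A valid assignment using 8 paper rolls:
  roll 1: 180 = 180
  roll 2: 160 = 160
  roll 3: 150 = 150
  roll 4: 140 = 140
  roll 5: 125 + 55 = 180
  roll 6: 120 + 65 = 185
  roll 7: 110 + 75 = 185
  roll 8: 70 = 70
That uses only 8 ≤ 9, so 9 paper rolls are enough.

Yes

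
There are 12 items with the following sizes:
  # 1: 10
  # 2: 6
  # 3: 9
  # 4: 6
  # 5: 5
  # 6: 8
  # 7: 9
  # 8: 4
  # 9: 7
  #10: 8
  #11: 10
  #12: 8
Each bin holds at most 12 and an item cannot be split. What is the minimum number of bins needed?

Total = 10 + 10 + 9 + 9 + 8 + 8 + 8 + 7 + 6 + 6 + 5 + 4 = 90.
Lower bound: ⌈90/12⌉ = 8 bins.
A packing using 9 bins:
  bin 1: 10 = 10
  bin 2: 10 = 10
  bin 3: 9 = 9
  bin 4: 9 = 9
  bin 5: 8 + 4 = 12
  bin 6: 8 = 8
  bin 7: 8 = 8
  bin 8: 7 + 5 = 12
  bin 9: 6 + 6 = 12
No arrangement into 8 bins stays within capacity, so 9 is optimal.

9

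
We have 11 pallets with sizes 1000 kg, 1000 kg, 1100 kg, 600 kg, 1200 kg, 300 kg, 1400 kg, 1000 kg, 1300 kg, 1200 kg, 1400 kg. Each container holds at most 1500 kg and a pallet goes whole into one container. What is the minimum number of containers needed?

10

Total = 1400 + 1400 + 1300 + 1200 + 1200 + 1100 + 1000 + 1000 + 1000 + 600 + 300 = 11500 kg.
Lower bound: ⌈11500/1500⌉ = 8 containers.
Also, 9 pallets each exceed 750 kg, and no two of those can share a container, so at least 9 containers are needed.
A packing using 10 containers:
  container 1: 1400 = 1400
  container 2: 1400 = 1400
  container 3: 1300 = 1300
  container 4: 1200 + 300 = 1500
  container 5: 1200 = 1200
  container 6: 1100 = 1100
  container 7: 1000 = 1000
  container 8: 1000 = 1000
  container 9: 1000 = 1000
  container 10: 600 = 600
No arrangement into 9 containers stays within capacity, so 10 is optimal.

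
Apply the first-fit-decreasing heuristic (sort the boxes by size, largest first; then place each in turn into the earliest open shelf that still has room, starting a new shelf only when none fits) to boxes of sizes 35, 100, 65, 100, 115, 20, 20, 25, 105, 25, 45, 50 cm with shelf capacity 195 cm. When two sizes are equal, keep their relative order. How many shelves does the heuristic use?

4

Sorted descending: 115, 105, 100, 100, 65, 50, 45, 35, 25, 25, 20, 20.
  115 → shelf 1 (new)  [load 115/195]
  105 → shelf 2 (new)  [load 105/195]
  100 → shelf 3 (new)  [load 100/195]
  100 → shelf 4 (new)  [load 100/195]
  65 → shelf 1  [load 180/195]
  50 → shelf 2  [load 155/195]
  45 → shelf 3  [load 145/195]
  35 → shelf 2  [load 190/195]
  25 → shelf 3  [load 170/195]
  25 → shelf 3  [load 195/195]
  20 → shelf 4  [load 120/195]
  20 → shelf 4  [load 140/195]
4 shelves opened.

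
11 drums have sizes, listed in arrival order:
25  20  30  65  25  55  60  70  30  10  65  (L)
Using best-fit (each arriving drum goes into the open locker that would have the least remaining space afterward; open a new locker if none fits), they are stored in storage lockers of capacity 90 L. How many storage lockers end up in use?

6

  25 → locker 1 (new)  [load 25/90]
  20 → locker 1  [load 45/90]
  30 → locker 1  [load 75/90]
  65 → locker 2 (new)  [load 65/90]
  25 → locker 2  [load 90/90]
  55 → locker 3 (new)  [load 55/90]
  60 → locker 4 (new)  [load 60/90]
  70 → locker 5 (new)  [load 70/90]
  30 → locker 4  [load 90/90]
  10 → locker 1  [load 85/90]
  65 → locker 6 (new)  [load 65/90]
6 storage lockers opened.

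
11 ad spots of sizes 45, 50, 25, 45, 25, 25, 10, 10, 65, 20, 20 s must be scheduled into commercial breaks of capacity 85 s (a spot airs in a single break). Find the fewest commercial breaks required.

Total = 65 + 50 + 45 + 45 + 25 + 25 + 25 + 20 + 20 + 10 + 10 = 340 s.
Lower bound: ⌈340/85⌉ = 4 commercial breaks.
A packing using 5 commercial breaks:
  break 1: 65 + 20 = 85
  break 2: 50 + 25 + 10 = 85
  break 3: 45 + 25 + 10 = 80
  break 4: 45 + 25 = 70
  break 5: 20 = 20
No arrangement into 4 commercial breaks stays within capacity, so 5 is optimal.

5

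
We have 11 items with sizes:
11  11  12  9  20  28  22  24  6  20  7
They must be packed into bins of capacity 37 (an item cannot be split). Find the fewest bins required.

Total = 28 + 24 + 22 + 20 + 20 + 12 + 11 + 11 + 9 + 7 + 6 = 170.
Lower bound: ⌈170/37⌉ = 5 bins.
A packing using 5 bins:
  bin 1: 28 + 9 = 37
  bin 2: 24 + 12 = 36
  bin 3: 22 + 11 = 33
  bin 4: 20 + 11 + 6 = 37
  bin 5: 20 + 7 = 27
This matches the lower bound, so 5 is optimal.

5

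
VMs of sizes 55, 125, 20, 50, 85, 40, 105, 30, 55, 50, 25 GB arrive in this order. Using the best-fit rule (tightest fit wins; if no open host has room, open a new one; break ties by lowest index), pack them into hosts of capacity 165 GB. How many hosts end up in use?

5

  55 → host 1 (new)  [load 55/165]
  125 → host 2 (new)  [load 125/165]
  20 → host 2  [load 145/165]
  50 → host 1  [load 105/165]
  85 → host 3 (new)  [load 85/165]
  40 → host 1  [load 145/165]
  105 → host 4 (new)  [load 105/165]
  30 → host 4  [load 135/165]
  55 → host 3  [load 140/165]
  50 → host 5 (new)  [load 50/165]
  25 → host 3  [load 165/165]
5 hosts opened.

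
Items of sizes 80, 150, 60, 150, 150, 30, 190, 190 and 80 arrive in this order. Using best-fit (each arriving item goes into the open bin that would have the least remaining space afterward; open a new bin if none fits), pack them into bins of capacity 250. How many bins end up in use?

5

  80 → bin 1 (new)  [load 80/250]
  150 → bin 1  [load 230/250]
  60 → bin 2 (new)  [load 60/250]
  150 → bin 2  [load 210/250]
  150 → bin 3 (new)  [load 150/250]
  30 → bin 2  [load 240/250]
  190 → bin 4 (new)  [load 190/250]
  190 → bin 5 (new)  [load 190/250]
  80 → bin 3  [load 230/250]
5 bins opened.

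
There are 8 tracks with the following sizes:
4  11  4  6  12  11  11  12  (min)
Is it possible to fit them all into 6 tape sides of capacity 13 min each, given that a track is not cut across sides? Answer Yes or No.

No

Total = 71 min; ⌈71/13⌉ = 6.
The bound of 6 does not rule out 6, but exhaustive search shows no assignment into 6 tape sides of capacity 13 min exists — the minimum is 7.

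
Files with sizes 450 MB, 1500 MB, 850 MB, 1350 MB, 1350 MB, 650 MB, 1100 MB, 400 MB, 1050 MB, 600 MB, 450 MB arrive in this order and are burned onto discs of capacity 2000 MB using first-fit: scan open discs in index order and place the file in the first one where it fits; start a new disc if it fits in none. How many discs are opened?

  450 → disc 1 (new)  [load 450/2000]
  1500 → disc 1  [load 1950/2000]
  850 → disc 2 (new)  [load 850/2000]
  1350 → disc 3 (new)  [load 1350/2000]
  1350 → disc 4 (new)  [load 1350/2000]
  650 → disc 2  [load 1500/2000]
  1100 → disc 5 (new)  [load 1100/2000]
  400 → disc 2  [load 1900/2000]
  1050 → disc 6 (new)  [load 1050/2000]
  600 → disc 3  [load 1950/2000]
  450 → disc 4  [load 1800/2000]
6 discs opened.

6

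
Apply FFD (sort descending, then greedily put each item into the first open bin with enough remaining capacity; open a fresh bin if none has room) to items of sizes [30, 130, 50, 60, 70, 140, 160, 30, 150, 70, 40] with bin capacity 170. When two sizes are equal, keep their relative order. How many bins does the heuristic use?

6

Sorted descending: 160, 150, 140, 130, 70, 70, 60, 50, 40, 30, 30.
  160 → bin 1 (new)  [load 160/170]
  150 → bin 2 (new)  [load 150/170]
  140 → bin 3 (new)  [load 140/170]
  130 → bin 4 (new)  [load 130/170]
  70 → bin 5 (new)  [load 70/170]
  70 → bin 5  [load 140/170]
  60 → bin 6 (new)  [load 60/170]
  50 → bin 6  [load 110/170]
  40 → bin 4  [load 170/170]
  30 → bin 3  [load 170/170]
  30 → bin 5  [load 170/170]
6 bins opened.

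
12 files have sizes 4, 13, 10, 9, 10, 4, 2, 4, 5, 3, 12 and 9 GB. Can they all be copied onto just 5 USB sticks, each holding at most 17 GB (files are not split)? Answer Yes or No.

No

Total = 85 GB; ⌈85/17⌉ = 5.
6 files each exceed half the capacity and cannot share a USB stick, forcing at least 6 USB sticks.
At least 6 USB sticks are required, but only 5 are allowed.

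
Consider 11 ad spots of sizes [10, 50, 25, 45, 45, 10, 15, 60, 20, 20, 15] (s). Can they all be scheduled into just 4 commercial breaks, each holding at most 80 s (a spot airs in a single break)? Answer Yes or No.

Yes

A valid assignment using 4 commercial breaks:
  break 1: 60 + 20 = 80
  break 2: 50 + 25 = 75
  break 3: 45 + 20 + 15 = 80
  break 4: 45 + 15 + 10 + 10 = 80
Every load is within 80 s, so 4 commercial breaks suffice.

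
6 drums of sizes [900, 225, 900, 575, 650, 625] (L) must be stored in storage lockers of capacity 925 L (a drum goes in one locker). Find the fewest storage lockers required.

5

Total = 900 + 900 + 650 + 625 + 575 + 225 = 3875 L.
Lower bound: ⌈3875/925⌉ = 5 storage lockers.
A packing using 5 storage lockers:
  locker 1: 900 = 900
  locker 2: 900 = 900
  locker 3: 650 + 225 = 875
  locker 4: 625 = 625
  locker 5: 575 = 575
This matches the lower bound, so 5 is optimal.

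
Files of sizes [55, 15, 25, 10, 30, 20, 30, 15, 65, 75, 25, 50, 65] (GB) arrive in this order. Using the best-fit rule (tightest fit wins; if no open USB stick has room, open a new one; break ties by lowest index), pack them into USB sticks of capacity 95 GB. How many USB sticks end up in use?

  55 → USB stick 1 (new)  [load 55/95]
  15 → USB stick 1  [load 70/95]
  25 → USB stick 1  [load 95/95]
  10 → USB stick 2 (new)  [load 10/95]
  30 → USB stick 2  [load 40/95]
  20 → USB stick 2  [load 60/95]
  30 → USB stick 2  [load 90/95]
  15 → USB stick 3 (new)  [load 15/95]
  65 → USB stick 3  [load 80/95]
  75 → USB stick 4 (new)  [load 75/95]
  25 → USB stick 5 (new)  [load 25/95]
  50 → USB stick 5  [load 75/95]
  65 → USB stick 6 (new)  [load 65/95]
6 USB sticks opened.

6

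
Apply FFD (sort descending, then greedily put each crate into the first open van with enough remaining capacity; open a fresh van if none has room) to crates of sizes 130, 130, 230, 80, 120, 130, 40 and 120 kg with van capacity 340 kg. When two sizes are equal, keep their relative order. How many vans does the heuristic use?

Sorted descending: 230, 130, 130, 130, 120, 120, 80, 40.
  230 → van 1 (new)  [load 230/340]
  130 → van 2 (new)  [load 130/340]
  130 → van 2  [load 260/340]
  130 → van 3 (new)  [load 130/340]
  120 → van 3  [load 250/340]
  120 → van 4 (new)  [load 120/340]
  80 → van 1  [load 310/340]
  40 → van 2  [load 300/340]
4 vans opened.

4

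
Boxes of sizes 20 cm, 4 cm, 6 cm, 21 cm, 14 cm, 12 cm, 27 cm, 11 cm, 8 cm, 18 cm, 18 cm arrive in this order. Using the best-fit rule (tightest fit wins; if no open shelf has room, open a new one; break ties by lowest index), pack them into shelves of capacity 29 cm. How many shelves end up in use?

  20 → shelf 1 (new)  [load 20/29]
  4 → shelf 1  [load 24/29]
  6 → shelf 2 (new)  [load 6/29]
  21 → shelf 2  [load 27/29]
  14 → shelf 3 (new)  [load 14/29]
  12 → shelf 3  [load 26/29]
  27 → shelf 4 (new)  [load 27/29]
  11 → shelf 5 (new)  [load 11/29]
  8 → shelf 5  [load 19/29]
  18 → shelf 6 (new)  [load 18/29]
  18 → shelf 7 (new)  [load 18/29]
7 shelves opened.

7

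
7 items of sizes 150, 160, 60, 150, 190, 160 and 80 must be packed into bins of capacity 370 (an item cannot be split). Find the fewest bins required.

3

Total = 190 + 160 + 160 + 150 + 150 + 80 + 60 = 950.
Lower bound: ⌈950/370⌉ = 3 bins.
A packing using 3 bins:
  bin 1: 190 + 160 = 350
  bin 2: 160 + 150 + 60 = 370
  bin 3: 150 + 80 = 230
This matches the lower bound, so 3 is optimal.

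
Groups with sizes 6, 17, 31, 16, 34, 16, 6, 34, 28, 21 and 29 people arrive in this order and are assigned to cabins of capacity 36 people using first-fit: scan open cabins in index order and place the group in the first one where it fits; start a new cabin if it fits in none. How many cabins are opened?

  6 → cabin 1 (new)  [load 6/36]
  17 → cabin 1  [load 23/36]
  31 → cabin 2 (new)  [load 31/36]
  16 → cabin 3 (new)  [load 16/36]
  34 → cabin 4 (new)  [load 34/36]
  16 → cabin 3  [load 32/36]
  6 → cabin 1  [load 29/36]
  34 → cabin 5 (new)  [load 34/36]
  28 → cabin 6 (new)  [load 28/36]
  21 → cabin 7 (new)  [load 21/36]
  29 → cabin 8 (new)  [load 29/36]
8 cabins opened.

8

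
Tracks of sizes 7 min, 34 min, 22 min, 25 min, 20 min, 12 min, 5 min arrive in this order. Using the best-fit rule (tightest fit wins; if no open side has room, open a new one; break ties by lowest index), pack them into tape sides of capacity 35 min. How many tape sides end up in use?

4

  7 → side 1 (new)  [load 7/35]
  34 → side 2 (new)  [load 34/35]
  22 → side 1  [load 29/35]
  25 → side 3 (new)  [load 25/35]
  20 → side 4 (new)  [load 20/35]
  12 → side 4  [load 32/35]
  5 → side 1  [load 34/35]
4 tape sides opened.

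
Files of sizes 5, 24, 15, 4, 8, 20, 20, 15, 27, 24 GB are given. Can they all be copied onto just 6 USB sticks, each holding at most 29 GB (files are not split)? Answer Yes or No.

No

Total = 162 GB; ⌈162/29⌉ = 6.
7 files each exceed half the capacity and cannot share a USB stick, forcing at least 7 USB sticks.
At least 7 USB sticks are required, but only 6 are allowed.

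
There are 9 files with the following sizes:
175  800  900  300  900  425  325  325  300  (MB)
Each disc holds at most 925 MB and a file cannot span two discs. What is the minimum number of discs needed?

5

Total = 900 + 900 + 800 + 425 + 325 + 325 + 300 + 300 + 175 = 4450 MB.
Lower bound: ⌈4450/925⌉ = 5 discs.
A packing using 5 discs:
  disc 1: 900 = 900
  disc 2: 900 = 900
  disc 3: 800 = 800
  disc 4: 425 + 325 + 175 = 925
  disc 5: 325 + 300 + 300 = 925
This matches the lower bound, so 5 is optimal.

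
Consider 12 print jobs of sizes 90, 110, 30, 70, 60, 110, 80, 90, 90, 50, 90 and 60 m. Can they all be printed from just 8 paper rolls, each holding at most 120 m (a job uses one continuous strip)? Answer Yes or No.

No

Total = 930 m; ⌈930/120⌉ = 8.
The bound of 8 does not rule out 8, but exhaustive search shows no assignment into 8 paper rolls of capacity 120 m exists — the minimum is 9.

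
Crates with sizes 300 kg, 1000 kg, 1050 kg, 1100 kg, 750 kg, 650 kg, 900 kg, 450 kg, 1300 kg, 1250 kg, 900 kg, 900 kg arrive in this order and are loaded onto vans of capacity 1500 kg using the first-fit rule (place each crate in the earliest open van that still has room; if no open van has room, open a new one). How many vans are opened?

9

  300 → van 1 (new)  [load 300/1500]
  1000 → van 1  [load 1300/1500]
  1050 → van 2 (new)  [load 1050/1500]
  1100 → van 3 (new)  [load 1100/1500]
  750 → van 4 (new)  [load 750/1500]
  650 → van 4  [load 1400/1500]
  900 → van 5 (new)  [load 900/1500]
  450 → van 2  [load 1500/1500]
  1300 → van 6 (new)  [load 1300/1500]
  1250 → van 7 (new)  [load 1250/1500]
  900 → van 8 (new)  [load 900/1500]
  900 → van 9 (new)  [load 900/1500]
9 vans opened.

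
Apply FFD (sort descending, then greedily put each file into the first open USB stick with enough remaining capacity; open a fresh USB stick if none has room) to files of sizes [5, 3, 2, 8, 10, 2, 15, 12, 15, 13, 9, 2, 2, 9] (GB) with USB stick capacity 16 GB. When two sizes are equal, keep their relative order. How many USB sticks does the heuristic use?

8

Sorted descending: 15, 15, 13, 12, 10, 9, 9, 8, 5, 3, 2, 2, 2, 2.
  15 → USB stick 1 (new)  [load 15/16]
  15 → USB stick 2 (new)  [load 15/16]
  13 → USB stick 3 (new)  [load 13/16]
  12 → USB stick 4 (new)  [load 12/16]
  10 → USB stick 5 (new)  [load 10/16]
  9 → USB stick 6 (new)  [load 9/16]
  9 → USB stick 7 (new)  [load 9/16]
  8 → USB stick 8 (new)  [load 8/16]
  5 → USB stick 5  [load 15/16]
  3 → USB stick 3  [load 16/16]
  2 → USB stick 4  [load 14/16]
  2 → USB stick 4  [load 16/16]
  2 → USB stick 6  [load 11/16]
  2 → USB stick 6  [load 13/16]
8 USB sticks opened.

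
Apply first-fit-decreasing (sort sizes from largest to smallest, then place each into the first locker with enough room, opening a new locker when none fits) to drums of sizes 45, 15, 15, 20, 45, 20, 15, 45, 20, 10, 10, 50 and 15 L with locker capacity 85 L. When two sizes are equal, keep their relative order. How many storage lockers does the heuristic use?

Sorted descending: 50, 45, 45, 45, 20, 20, 20, 15, 15, 15, 15, 10, 10.
  50 → locker 1 (new)  [load 50/85]
  45 → locker 2 (new)  [load 45/85]
  45 → locker 3 (new)  [load 45/85]
  45 → locker 4 (new)  [load 45/85]
  20 → locker 1  [load 70/85]
  20 → locker 2  [load 65/85]
  20 → locker 2  [load 85/85]
  15 → locker 1  [load 85/85]
  15 → locker 3  [load 60/85]
  15 → locker 3  [load 75/85]
  15 → locker 4  [load 60/85]
  10 → locker 3  [load 85/85]
  10 → locker 4  [load 70/85]
4 storage lockers opened.

4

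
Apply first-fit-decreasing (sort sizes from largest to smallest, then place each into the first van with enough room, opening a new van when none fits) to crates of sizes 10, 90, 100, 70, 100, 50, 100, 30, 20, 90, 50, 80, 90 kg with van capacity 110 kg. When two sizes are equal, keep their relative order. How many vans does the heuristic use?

9

Sorted descending: 100, 100, 100, 90, 90, 90, 80, 70, 50, 50, 30, 20, 10.
  100 → van 1 (new)  [load 100/110]
  100 → van 2 (new)  [load 100/110]
  100 → van 3 (new)  [load 100/110]
  90 → van 4 (new)  [load 90/110]
  90 → van 5 (new)  [load 90/110]
  90 → van 6 (new)  [load 90/110]
  80 → van 7 (new)  [load 80/110]
  70 → van 8 (new)  [load 70/110]
  50 → van 9 (new)  [load 50/110]
  50 → van 9  [load 100/110]
  30 → van 7  [load 110/110]
  20 → van 4  [load 110/110]
  10 → van 1  [load 110/110]
9 vans opened.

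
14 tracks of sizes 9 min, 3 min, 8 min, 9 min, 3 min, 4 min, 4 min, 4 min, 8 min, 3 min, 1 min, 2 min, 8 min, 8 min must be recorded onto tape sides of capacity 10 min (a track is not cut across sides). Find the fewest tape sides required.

9

Total = 9 + 9 + 8 + 8 + 8 + 8 + 4 + 4 + 4 + 3 + 3 + 3 + 2 + 1 = 74 min.
Lower bound: ⌈74/10⌉ = 8 tape sides.
A packing using 9 tape sides:
  side 1: 9 + 1 = 10
  side 2: 9 = 9
  side 3: 8 + 2 = 10
  side 4: 8 = 8
  side 5: 8 = 8
  side 6: 8 = 8
  side 7: 4 + 4 = 8
  side 8: 4 + 3 + 3 = 10
  side 9: 3 = 3
No arrangement into 8 tape sides stays within capacity, so 9 is optimal.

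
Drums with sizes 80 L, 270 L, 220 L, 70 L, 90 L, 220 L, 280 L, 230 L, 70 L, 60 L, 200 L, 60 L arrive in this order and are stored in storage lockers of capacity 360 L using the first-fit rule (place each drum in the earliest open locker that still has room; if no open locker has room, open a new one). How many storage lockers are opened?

6

  80 → locker 1 (new)  [load 80/360]
  270 → locker 1  [load 350/360]
  220 → locker 2 (new)  [load 220/360]
  70 → locker 2  [load 290/360]
  90 → locker 3 (new)  [load 90/360]
  220 → locker 3  [load 310/360]
  280 → locker 4 (new)  [load 280/360]
  230 → locker 5 (new)  [load 230/360]
  70 → locker 2  [load 360/360]
  60 → locker 4  [load 340/360]
  200 → locker 6 (new)  [load 200/360]
  60 → locker 5  [load 290/360]
6 storage lockers opened.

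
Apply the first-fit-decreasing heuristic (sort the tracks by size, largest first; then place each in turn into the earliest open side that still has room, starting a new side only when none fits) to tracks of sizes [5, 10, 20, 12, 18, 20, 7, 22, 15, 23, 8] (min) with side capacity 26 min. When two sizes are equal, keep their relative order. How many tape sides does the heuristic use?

Sorted descending: 23, 22, 20, 20, 18, 15, 12, 10, 8, 7, 5.
  23 → side 1 (new)  [load 23/26]
  22 → side 2 (new)  [load 22/26]
  20 → side 3 (new)  [load 20/26]
  20 → side 4 (new)  [load 20/26]
  18 → side 5 (new)  [load 18/26]
  15 → side 6 (new)  [load 15/26]
  12 → side 7 (new)  [load 12/26]
  10 → side 6  [load 25/26]
  8 → side 5  [load 26/26]
  7 → side 7  [load 19/26]
  5 → side 3  [load 25/26]
7 tape sides opened.

7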